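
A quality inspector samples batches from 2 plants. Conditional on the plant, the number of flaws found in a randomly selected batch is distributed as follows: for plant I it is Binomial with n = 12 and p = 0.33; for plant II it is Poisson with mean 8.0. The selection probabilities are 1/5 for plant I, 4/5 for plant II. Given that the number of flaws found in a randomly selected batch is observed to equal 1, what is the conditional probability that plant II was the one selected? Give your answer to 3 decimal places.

Likelihoods P(X=1 | ·): I: 0.0483635; II: 0.0026837.
Posterior ∝ prior × likelihood. Numerator for II: 0.8·0.0026837 = 0.00214696.
Normalizing constant: 0.2·0.0483635 + 0.8·0.0026837 = 0.0118197.
P(II | observation) = 0.00214696 / 0.0118197 = 0.181643.

0.182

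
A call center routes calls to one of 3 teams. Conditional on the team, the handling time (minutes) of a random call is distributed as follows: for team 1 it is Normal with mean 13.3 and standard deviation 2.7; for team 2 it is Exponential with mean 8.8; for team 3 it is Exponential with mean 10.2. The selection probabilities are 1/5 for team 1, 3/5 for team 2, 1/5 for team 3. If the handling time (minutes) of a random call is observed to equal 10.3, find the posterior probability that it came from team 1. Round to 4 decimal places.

Likelihoods f(10.3 | ·): 1: 0.0797009; 2: 0.0352529; 3: 0.0357147.
Posterior ∝ prior × likelihood. Numerator for 1: 0.2·0.0797009 = 0.0159402.
Normalizing constant: 0.2·0.0797009 + 0.6·0.0352529 + 0.2·0.0357147 = 0.0442349.
P(1 | observation) = 0.0159402 / 0.0442349 = 0.360353.

0.3604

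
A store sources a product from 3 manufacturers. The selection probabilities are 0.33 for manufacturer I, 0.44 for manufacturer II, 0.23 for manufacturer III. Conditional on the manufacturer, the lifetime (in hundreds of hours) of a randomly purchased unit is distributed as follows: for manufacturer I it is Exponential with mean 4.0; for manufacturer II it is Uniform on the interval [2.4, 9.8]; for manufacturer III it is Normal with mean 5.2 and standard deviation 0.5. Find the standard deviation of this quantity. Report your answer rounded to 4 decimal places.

2.8595

Per component, I: μ=4, E[X²]=32; II: μ=6.1, E[X²]=41.7733; III: μ=5.2, E[X²]=27.29.
E[X] = 0.33·4 + 0.44·6.1 + 0.23·5.2 = 5.2.
E[X²] = 0.33·32 + 0.44·41.7733 + 0.23·27.29 = 35.217.
Var(X) = E[X²] − (E[X])² = 35.217 − 27.04 = 8.17697.
SD(X) = √8.17697 = 2.85954.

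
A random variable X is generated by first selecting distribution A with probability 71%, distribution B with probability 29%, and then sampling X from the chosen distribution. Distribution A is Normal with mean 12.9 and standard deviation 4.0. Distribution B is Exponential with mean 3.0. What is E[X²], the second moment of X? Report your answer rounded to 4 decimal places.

134.7311

For each component E[X²] = Var + (mean)², giving A: 182.41; B: 18.
Overall E[X²] = 0.71·182.41 + 0.29·18 = 134.731.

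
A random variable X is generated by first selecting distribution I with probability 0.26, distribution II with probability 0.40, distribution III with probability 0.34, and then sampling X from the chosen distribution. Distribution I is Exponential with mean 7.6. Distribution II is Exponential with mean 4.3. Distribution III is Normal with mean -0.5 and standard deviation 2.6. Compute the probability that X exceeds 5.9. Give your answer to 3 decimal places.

0.223

Conditional on each component, P(X > 5.9): I: 0.460098; II: 0.253576; III: 0.00691713.
By total probability, P(X > 5.9) = 0.26·0.460098 + 0.4·0.253576 + 0.34·0.00691713 = 0.223408.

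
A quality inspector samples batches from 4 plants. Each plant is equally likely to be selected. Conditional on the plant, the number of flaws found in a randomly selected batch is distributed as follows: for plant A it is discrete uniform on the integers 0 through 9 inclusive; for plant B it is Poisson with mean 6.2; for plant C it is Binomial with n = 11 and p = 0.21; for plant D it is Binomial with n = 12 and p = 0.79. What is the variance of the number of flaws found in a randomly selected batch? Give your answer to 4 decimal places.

Per component, A: μ=4.5, E[X²]=28.5; B: μ=6.2, E[X²]=44.64; C: μ=2.31, E[X²]=7.161; D: μ=9.48, E[X²]=91.8612.
E[X] = 0.25·4.5 + 0.25·6.2 + 0.25·2.31 + 0.25·9.48 = 5.6225.
E[X²] = 0.25·28.5 + 0.25·44.64 + 0.25·7.161 + 0.25·91.8612 = 43.0406.
Var(X) = E[X²] − (E[X])² = 43.0406 − 31.6125 = 11.428.

11.4280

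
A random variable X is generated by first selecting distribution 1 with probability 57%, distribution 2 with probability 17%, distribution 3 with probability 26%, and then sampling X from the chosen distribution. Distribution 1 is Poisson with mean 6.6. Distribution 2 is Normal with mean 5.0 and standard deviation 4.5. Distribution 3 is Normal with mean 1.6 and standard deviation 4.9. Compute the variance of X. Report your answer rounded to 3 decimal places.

17.911

Per component, 1: μ=6.6, E[X²]=50.16; 2: μ=5, E[X²]=45.25; 3: μ=1.6, E[X²]=26.57.
E[X] = 0.57·6.6 + 0.17·5 + 0.26·1.6 = 5.028.
E[X²] = 0.57·50.16 + 0.17·45.25 + 0.26·26.57 = 43.1919.
Var(X) = E[X²] − (E[X])² = 43.1919 − 25.2808 = 17.9111.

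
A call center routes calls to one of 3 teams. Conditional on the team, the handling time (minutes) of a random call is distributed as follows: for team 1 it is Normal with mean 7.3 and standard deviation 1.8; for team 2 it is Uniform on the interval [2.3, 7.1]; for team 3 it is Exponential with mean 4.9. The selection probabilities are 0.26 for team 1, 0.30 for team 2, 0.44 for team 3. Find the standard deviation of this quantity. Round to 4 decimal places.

3.6296

Per component, 1: μ=7.3, E[X²]=56.53; 2: μ=4.7, E[X²]=24.01; 3: μ=4.9, E[X²]=48.02.
E[X] = 0.26·7.3 + 0.3·4.7 + 0.44·4.9 = 5.464.
E[X²] = 0.26·56.53 + 0.3·24.01 + 0.44·48.02 = 43.0296.
Var(X) = E[X²] − (E[X])² = 43.0296 − 29.8553 = 13.1743.
SD(X) = √13.1743 = 3.62964.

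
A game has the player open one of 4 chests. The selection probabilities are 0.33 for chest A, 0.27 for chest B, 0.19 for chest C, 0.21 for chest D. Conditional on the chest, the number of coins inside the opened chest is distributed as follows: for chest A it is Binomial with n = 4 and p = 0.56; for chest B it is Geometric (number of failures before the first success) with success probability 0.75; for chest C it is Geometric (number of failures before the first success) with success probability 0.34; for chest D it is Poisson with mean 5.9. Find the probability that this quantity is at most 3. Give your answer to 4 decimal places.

0.7541

Conditional on each chest, P(X ≤ 3): A: 0.901655; B: 0.996094; C: 0.810253; D: 0.160353.
By total probability, P(X ≤ 3) = 0.33·0.901655 + 0.27·0.996094 + 0.19·0.810253 + 0.21·0.160353 = 0.754114.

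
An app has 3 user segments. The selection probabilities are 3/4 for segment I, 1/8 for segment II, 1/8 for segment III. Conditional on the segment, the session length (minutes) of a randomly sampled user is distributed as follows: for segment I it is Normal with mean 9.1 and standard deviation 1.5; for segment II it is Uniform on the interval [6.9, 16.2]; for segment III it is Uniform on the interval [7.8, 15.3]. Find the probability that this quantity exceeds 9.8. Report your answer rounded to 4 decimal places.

Conditional on each segment, P(X > 9.8): I: 0.320369; II: 0.688172; III: 0.733333.
By total probability, P(X > 9.8) = 0.75·0.320369 + 0.125·0.688172 + 0.125·0.733333 = 0.417965.

0.4180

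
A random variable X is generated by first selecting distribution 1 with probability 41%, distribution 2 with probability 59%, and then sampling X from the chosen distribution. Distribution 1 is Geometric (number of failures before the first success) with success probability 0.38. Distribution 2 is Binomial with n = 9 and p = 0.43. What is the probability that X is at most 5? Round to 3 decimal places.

0.896

Conditional on each component, P(X ≤ 5): 1: 0.9432; 2: 0.863372.
By total probability, P(X ≤ 5) = 0.41·0.9432 + 0.59·0.863372 = 0.896101.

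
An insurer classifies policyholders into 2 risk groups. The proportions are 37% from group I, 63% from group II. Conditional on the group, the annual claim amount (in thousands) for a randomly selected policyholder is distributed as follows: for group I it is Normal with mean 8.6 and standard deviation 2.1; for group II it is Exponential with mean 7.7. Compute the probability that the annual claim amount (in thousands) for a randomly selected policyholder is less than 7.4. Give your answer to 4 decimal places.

0.4941

Conditional on each group, P(X < 7.4): I: 0.283855; II: 0.617505.
By total probability, P(X < 7.4) = 0.37·0.283855 + 0.63·0.617505 = 0.494054.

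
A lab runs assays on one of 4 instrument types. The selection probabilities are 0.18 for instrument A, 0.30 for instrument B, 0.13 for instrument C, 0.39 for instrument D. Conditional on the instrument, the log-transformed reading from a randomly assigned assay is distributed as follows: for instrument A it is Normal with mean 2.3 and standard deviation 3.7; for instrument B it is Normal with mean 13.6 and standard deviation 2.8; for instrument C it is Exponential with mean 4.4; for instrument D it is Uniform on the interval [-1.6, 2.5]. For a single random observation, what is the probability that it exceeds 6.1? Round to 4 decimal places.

0.3588

Conditional on each instrument, P(X > 6.1): A: 0.152204; B: 0.996303; C: 0.249983; D: 0.
By total probability, P(X > 6.1) = 0.18·0.152204 + 0.3·0.996303 + 0.13·0.249983 + 0.39·0 = 0.358785.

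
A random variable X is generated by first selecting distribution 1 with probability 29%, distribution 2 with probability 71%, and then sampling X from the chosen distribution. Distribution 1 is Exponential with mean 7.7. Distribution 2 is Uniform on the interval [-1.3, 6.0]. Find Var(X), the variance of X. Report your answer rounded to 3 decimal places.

26.240

Per component, 1: μ=7.7, E[X²]=118.58; 2: μ=2.35, E[X²]=9.96333.
E[X] = 0.29·7.7 + 0.71·2.35 = 3.9015.
E[X²] = 0.29·118.58 + 0.71·9.96333 = 41.4622.
Var(X) = E[X²] − (E[X])² = 41.4622 − 15.2217 = 26.2405.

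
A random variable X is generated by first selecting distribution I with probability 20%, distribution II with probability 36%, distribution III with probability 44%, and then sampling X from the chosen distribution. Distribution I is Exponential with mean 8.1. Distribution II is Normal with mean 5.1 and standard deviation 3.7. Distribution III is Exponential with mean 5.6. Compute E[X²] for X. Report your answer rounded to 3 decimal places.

68.133

For each component E[X²] = Var + (mean)², giving I: 131.22; II: 39.7; III: 62.72.
Overall E[X²] = 0.2·131.22 + 0.36·39.7 + 0.44·62.72 = 68.1328.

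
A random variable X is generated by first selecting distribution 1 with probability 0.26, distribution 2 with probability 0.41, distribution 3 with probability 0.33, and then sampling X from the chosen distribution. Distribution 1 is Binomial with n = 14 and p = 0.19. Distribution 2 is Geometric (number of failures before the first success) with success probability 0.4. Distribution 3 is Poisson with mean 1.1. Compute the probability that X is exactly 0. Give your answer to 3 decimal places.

Conditional on each component, P(X = 0): 1: 0.0523348; 2: 0.4; 3: 0.332871.
By total probability, P(X = 0) = 0.26·0.0523348 + 0.41·0.4 + 0.33·0.332871 = 0.287454.

0.287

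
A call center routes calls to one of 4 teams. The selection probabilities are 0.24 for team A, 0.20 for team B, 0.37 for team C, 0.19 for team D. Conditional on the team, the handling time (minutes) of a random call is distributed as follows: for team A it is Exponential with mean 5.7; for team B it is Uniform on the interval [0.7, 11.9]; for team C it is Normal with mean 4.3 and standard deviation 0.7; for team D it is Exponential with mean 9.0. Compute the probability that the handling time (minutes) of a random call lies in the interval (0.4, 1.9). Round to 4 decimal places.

0.1012

Conditional on each team, P(0.4 < X < 1.9): A: 0.215699; B: 0.107143; C: 0.000303371; D: 0.146845.
By total probability, P(0.4 < X < 1.9) = 0.24·0.215699 + 0.2·0.107143 + 0.37·0.000303371 + 0.19·0.146845 = 0.101209.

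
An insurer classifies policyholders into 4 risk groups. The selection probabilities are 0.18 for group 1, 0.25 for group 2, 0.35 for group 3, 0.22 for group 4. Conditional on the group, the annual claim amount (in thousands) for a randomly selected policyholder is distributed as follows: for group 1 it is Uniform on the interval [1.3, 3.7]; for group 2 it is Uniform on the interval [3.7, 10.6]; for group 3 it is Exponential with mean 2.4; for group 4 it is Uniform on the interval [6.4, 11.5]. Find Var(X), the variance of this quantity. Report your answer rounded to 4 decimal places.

11.6481

Per component, 1: μ=2.5, E[X²]=6.73; 2: μ=7.15, E[X²]=55.09; 3: μ=2.4, E[X²]=11.52; 4: μ=8.95, E[X²]=82.27.
E[X] = 0.18·2.5 + 0.25·7.15 + 0.35·2.4 + 0.22·8.95 = 5.0465.
E[X²] = 0.18·6.73 + 0.25·55.09 + 0.35·11.52 + 0.22·82.27 = 37.1153.
Var(X) = E[X²] − (E[X])² = 37.1153 − 25.4672 = 11.6481.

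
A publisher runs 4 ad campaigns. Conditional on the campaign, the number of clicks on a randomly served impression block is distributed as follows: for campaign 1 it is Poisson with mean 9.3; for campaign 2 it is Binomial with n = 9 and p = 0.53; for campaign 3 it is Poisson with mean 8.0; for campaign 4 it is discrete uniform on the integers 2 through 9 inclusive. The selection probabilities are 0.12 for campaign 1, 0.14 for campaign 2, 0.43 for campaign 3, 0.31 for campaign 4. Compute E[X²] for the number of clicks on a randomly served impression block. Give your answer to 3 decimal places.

56.959

For each component E[X²] = Var + (mean)², giving 1: 95.79; 2: 24.9948; 3: 72; 4: 35.5.
Overall E[X²] = 0.12·95.79 + 0.14·24.9948 + 0.43·72 + 0.31·35.5 = 56.9591.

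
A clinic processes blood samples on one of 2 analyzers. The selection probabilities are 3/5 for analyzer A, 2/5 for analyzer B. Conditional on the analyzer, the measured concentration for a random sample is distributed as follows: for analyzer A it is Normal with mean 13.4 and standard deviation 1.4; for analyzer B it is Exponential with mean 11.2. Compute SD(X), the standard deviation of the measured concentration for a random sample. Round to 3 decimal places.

Per component, A: μ=13.4, E[X²]=181.52; B: μ=11.2, E[X²]=250.88.
E[X] = 0.6·13.4 + 0.4·11.2 = 12.52.
E[X²] = 0.6·181.52 + 0.4·250.88 = 209.264.
Var(X) = E[X²] − (E[X])² = 209.264 − 156.75 = 52.5136.
SD(X) = √52.5136 = 7.24663.

7.247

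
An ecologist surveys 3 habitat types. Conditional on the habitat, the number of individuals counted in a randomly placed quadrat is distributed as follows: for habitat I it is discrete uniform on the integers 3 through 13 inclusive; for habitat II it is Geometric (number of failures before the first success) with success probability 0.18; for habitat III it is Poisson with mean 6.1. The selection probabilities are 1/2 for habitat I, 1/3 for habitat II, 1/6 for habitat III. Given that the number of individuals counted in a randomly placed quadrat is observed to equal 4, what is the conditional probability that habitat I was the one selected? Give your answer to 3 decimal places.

0.483

Likelihoods P(X=4 | ·): I: 0.0909091; II: 0.0813819; III: 0.129393.
Posterior ∝ prior × likelihood. Numerator for I: 0.5·0.0909091 = 0.0454545.
Normalizing constant: 0.5·0.0909091 + 0.333333·0.0813819 + 0.166667·0.129393 = 0.0941474.
P(I | observation) = 0.0454545 / 0.0941474 = 0.482802.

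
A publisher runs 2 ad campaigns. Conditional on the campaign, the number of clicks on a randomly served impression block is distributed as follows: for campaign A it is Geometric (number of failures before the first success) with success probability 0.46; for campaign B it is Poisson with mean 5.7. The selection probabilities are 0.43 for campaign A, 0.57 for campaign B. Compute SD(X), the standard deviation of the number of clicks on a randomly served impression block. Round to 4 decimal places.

3.0606

Per component, A: μ=1.17391, E[X²]=3.93006; B: μ=5.7, E[X²]=38.19.
E[X] = 0.43·1.17391 + 0.57·5.7 = 3.75378.
E[X²] = 0.43·3.93006 + 0.57·38.19 = 23.4582.
Var(X) = E[X²] − (E[X])² = 23.4582 − 14.0909 = 9.36734.
SD(X) = √9.36734 = 3.06061.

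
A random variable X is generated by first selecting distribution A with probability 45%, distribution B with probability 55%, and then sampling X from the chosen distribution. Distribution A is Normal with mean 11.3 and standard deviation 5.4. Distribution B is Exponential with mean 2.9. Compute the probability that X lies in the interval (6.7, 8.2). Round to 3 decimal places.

Conditional on each component, P(6.7 < X < 8.2): A: 0.0858107; B: 0.0400716.
By total probability, P(6.7 < X < 8.2) = 0.45·0.0858107 + 0.55·0.0400716 = 0.0606542.

0.061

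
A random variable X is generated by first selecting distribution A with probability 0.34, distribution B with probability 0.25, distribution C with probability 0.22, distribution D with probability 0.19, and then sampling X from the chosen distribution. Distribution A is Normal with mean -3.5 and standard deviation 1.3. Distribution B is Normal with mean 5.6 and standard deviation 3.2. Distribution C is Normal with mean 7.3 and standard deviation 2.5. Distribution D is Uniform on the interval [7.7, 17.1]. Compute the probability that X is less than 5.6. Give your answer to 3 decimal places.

Conditional on each component, P(X < 5.6): A: 1; B: 0.5; C: 0.248252; D: 0.
By total probability, P(X < 5.6) = 0.34·1 + 0.25·0.5 + 0.22·0.248252 + 0.19·0 = 0.519615.

0.520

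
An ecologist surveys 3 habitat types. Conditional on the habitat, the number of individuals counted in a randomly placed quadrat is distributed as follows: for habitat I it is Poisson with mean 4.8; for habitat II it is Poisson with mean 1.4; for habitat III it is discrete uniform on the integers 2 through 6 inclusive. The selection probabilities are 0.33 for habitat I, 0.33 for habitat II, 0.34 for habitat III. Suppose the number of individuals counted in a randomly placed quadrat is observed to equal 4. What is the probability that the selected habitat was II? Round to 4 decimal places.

0.0923

Likelihoods P(X=4 | ·): I: 0.182029; II: 0.039472; III: 0.2.
Posterior ∝ prior × likelihood. Numerator for II: 0.33·0.039472 = 0.0130257.
Normalizing constant: 0.33·0.182029 + 0.33·0.039472 + 0.34·0.2 = 0.141095.
P(II | observation) = 0.0130257 / 0.141095 = 0.0923188.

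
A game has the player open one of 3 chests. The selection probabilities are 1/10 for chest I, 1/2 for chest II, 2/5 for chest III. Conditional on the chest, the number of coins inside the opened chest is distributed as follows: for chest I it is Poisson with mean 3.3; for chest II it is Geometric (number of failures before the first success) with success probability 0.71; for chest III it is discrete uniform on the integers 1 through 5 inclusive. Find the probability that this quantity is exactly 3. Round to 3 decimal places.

0.111

Conditional on each chest, P(X = 3): I: 0.220912; II: 0.0173162; III: 0.2.
By total probability, P(X = 3) = 0.1·0.220912 + 0.5·0.0173162 + 0.4·0.2 = 0.110749.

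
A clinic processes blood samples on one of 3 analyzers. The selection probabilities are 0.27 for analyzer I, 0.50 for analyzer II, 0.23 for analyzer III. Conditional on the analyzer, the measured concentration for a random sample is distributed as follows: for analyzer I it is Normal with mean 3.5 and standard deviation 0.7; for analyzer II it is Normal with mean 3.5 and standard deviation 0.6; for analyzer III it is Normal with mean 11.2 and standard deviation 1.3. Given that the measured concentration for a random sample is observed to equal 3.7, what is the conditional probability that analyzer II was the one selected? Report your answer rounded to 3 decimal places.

0.680

Likelihoods f(3.7 | ·): I: 0.547124; II: 0.628972; III: 1.81733e-08.
Posterior ∝ prior × likelihood. Numerator for II: 0.5·0.628972 = 0.314486.
Normalizing constant: 0.27·0.547124 + 0.5·0.628972 + 0.23·1.81733e-08 = 0.462209.
P(II | observation) = 0.314486 / 0.462209 = 0.680397.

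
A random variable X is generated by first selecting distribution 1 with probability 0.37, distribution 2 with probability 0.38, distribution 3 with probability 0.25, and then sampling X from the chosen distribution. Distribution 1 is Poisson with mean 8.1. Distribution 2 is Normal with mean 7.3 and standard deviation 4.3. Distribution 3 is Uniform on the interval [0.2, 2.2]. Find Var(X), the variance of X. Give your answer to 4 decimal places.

18.1354

Per component, 1: μ=8.1, E[X²]=73.71; 2: μ=7.3, E[X²]=71.78; 3: μ=1.2, E[X²]=1.77333.
E[X] = 0.37·8.1 + 0.38·7.3 + 0.25·1.2 = 6.071.
E[X²] = 0.37·73.71 + 0.38·71.78 + 0.25·1.77333 = 54.9924.
Var(X) = E[X²] − (E[X])² = 54.9924 − 36.857 = 18.1354.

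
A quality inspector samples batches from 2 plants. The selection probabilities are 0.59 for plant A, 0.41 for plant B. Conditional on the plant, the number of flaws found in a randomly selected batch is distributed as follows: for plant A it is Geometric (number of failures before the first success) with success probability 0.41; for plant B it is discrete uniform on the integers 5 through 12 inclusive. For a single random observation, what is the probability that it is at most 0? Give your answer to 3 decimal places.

Conditional on each plant, P(X ≤ 0): A: 0.41; B: 0.
By total probability, P(X ≤ 0) = 0.59·0.41 + 0.41·0 = 0.2419.

0.242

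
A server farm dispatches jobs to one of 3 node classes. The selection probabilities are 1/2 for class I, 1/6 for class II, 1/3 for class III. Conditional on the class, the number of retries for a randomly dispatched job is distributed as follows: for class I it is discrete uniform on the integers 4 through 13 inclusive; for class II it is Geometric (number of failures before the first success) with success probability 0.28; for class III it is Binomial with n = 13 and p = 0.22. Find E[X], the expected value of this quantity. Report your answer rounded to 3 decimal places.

5.632

Component means — I: 8.5; II: 2.57143; III: 2.86.
E[X] = 0.5·8.5 + 0.166667·2.57143 + 0.333333·2.86 = 5.6319.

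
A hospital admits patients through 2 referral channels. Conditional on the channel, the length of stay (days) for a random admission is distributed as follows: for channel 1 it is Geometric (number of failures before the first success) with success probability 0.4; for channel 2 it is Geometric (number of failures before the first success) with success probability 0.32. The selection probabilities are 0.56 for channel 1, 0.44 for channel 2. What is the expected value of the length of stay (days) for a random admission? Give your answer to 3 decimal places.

1.775

Component means — 1: 1.5; 2: 2.125.
E[X] = 0.56·1.5 + 0.44·2.125 = 1.775.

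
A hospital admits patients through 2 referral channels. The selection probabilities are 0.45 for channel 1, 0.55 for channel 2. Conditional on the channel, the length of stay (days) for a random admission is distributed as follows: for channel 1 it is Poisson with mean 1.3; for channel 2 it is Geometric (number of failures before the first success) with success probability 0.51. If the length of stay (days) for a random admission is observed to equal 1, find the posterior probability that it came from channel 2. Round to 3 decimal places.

Likelihoods P(X=1 | ·): 1: 0.354291; 2: 0.2499.
Posterior ∝ prior × likelihood. Numerator for 2: 0.55·0.2499 = 0.137445.
Normalizing constant: 0.45·0.354291 + 0.55·0.2499 = 0.296876.
P(2 | observation) = 0.137445 / 0.296876 = 0.462971.

0.463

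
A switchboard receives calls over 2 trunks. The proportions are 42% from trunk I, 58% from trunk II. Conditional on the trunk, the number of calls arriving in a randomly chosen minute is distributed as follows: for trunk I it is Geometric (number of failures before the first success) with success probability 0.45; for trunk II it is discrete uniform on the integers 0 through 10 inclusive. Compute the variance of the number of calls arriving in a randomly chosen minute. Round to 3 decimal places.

Per component, I: μ=1.22222, E[X²]=4.20988; II: μ=5, E[X²]=35.
E[X] = 0.42·1.22222 + 0.58·5 = 3.41333.
E[X²] = 0.42·4.20988 + 0.58·35 = 22.0681.
Var(X) = E[X²] − (E[X])² = 22.0681 − 11.6508 = 10.4173.

10.417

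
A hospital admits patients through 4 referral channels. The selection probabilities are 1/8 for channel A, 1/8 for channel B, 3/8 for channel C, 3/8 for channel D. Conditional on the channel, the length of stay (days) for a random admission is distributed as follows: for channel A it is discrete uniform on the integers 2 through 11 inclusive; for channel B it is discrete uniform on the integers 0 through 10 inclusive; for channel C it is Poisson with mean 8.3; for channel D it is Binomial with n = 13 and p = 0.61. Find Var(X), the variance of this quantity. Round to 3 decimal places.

7.769

Per component, A: μ=6.5, E[X²]=50.5; B: μ=5, E[X²]=35; C: μ=8.3, E[X²]=77.19; D: μ=7.93, E[X²]=65.9776.
E[X] = 0.125·6.5 + 0.125·5 + 0.375·8.3 + 0.375·7.93 = 7.52375.
E[X²] = 0.125·50.5 + 0.125·35 + 0.375·77.19 + 0.375·65.9776 = 64.3753.
Var(X) = E[X²] − (E[X])² = 64.3753 − 56.6068 = 7.76854.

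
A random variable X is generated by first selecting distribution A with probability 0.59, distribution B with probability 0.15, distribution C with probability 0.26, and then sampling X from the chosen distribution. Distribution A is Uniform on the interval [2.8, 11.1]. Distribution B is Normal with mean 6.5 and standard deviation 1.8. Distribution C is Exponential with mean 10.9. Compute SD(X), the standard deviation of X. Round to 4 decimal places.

6.1587

Per component, A: μ=6.95, E[X²]=54.0433; B: μ=6.5, E[X²]=45.49; C: μ=10.9, E[X²]=237.62.
E[X] = 0.59·6.95 + 0.15·6.5 + 0.26·10.9 = 7.9095.
E[X²] = 0.59·54.0433 + 0.15·45.49 + 0.26·237.62 = 100.49.
Var(X) = E[X²] − (E[X])² = 100.49 − 62.5602 = 37.9301.
SD(X) = √37.9301 = 6.15874.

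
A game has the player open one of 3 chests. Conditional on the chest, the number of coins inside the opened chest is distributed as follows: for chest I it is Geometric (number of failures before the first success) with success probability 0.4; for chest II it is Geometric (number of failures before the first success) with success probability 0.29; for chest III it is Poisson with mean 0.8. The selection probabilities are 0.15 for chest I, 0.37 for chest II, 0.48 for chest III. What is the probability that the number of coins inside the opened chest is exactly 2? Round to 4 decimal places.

Conditional on each chest, P(X = 2): I: 0.144; II: 0.146189; III: 0.143785.
By total probability, P(X = 2) = 0.15·0.144 + 0.37·0.146189 + 0.48·0.143785 = 0.144707.

0.1447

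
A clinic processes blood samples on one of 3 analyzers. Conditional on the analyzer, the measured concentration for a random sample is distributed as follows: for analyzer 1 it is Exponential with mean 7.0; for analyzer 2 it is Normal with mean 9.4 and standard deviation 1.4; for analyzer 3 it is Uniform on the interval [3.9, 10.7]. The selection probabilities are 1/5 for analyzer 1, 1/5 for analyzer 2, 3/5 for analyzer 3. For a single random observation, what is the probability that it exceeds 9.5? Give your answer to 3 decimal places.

Conditional on each analyzer, P(X > 9.5): 1: 0.257395; 2: 0.471528; 3: 0.176471.
By total probability, P(X > 9.5) = 0.2·0.257395 + 0.2·0.471528 + 0.6·0.176471 = 0.251667.

0.252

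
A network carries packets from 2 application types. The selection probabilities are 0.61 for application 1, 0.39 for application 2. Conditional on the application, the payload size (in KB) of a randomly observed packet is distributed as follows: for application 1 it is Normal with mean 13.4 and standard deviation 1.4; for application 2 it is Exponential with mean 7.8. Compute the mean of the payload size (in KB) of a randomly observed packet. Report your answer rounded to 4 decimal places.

11.2160

Component means — 1: 13.4; 2: 7.8.
E[X] = 0.61·13.4 + 0.39·7.8 = 11.216.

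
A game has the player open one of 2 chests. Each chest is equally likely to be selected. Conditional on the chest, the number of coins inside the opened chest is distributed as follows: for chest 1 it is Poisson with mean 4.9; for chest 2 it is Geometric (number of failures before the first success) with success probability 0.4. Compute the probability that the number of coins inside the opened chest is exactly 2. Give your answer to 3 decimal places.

0.117

Conditional on each chest, P(X = 2): 1: 0.0893962; 2: 0.144.
By total probability, P(X = 2) = 0.5·0.0893962 + 0.5·0.144 = 0.116698.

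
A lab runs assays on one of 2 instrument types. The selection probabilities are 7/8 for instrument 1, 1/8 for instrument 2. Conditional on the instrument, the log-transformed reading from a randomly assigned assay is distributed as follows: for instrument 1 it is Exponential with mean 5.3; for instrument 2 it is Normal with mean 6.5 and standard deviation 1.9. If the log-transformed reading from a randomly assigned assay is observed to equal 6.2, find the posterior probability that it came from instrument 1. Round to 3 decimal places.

Likelihoods f(6.2 | ·): 1: 0.0585709; 2: 0.207369.
Posterior ∝ prior × likelihood. Numerator for 1: 0.875·0.0585709 = 0.0512495.
Normalizing constant: 0.875·0.0585709 + 0.125·0.207369 = 0.0771706.
P(1 | observation) = 0.0512495 / 0.0771706 = 0.664107.

0.664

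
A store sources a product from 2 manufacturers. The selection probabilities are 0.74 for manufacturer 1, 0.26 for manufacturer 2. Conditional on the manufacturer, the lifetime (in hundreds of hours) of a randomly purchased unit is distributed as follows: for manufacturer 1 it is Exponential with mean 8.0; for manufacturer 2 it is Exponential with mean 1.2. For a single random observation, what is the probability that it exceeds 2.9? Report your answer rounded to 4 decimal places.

0.5382

Conditional on each manufacturer, P(X > 2.9): 1: 0.695934; 2: 0.0892185.
By total probability, P(X > 2.9) = 0.74·0.695934 + 0.26·0.0892185 = 0.538188.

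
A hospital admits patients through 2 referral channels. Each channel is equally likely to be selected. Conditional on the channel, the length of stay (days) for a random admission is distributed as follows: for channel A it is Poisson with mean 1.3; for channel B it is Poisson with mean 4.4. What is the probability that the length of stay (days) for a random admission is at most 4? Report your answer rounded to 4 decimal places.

0.7703

Conditional on each channel, P(X ≤ 4): A: 0.989337; B: 0.551184.
By total probability, P(X ≤ 4) = 0.5·0.989337 + 0.5·0.551184 = 0.77026.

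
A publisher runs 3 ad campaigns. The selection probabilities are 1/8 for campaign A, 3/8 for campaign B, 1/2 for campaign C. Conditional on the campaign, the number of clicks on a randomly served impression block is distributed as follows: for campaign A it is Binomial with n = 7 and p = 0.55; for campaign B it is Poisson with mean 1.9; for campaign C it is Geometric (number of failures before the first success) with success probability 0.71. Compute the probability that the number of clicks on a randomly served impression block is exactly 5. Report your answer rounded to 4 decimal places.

Conditional on each campaign, P(X = 5): A: 0.214022; B: 0.0308622; C: 0.00145629.
By total probability, P(X = 5) = 0.125·0.214022 + 0.375·0.0308622 + 0.5·0.00145629 = 0.0390542.

0.0391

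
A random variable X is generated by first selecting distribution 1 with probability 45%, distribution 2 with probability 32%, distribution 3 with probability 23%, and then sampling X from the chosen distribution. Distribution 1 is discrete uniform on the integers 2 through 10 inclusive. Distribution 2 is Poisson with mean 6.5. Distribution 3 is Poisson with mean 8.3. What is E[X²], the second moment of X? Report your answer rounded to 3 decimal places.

For each component E[X²] = Var + (mean)², giving 1: 42.6667; 2: 48.75; 3: 77.19.
Overall E[X²] = 0.45·42.6667 + 0.32·48.75 + 0.23·77.19 = 52.5537.

52.554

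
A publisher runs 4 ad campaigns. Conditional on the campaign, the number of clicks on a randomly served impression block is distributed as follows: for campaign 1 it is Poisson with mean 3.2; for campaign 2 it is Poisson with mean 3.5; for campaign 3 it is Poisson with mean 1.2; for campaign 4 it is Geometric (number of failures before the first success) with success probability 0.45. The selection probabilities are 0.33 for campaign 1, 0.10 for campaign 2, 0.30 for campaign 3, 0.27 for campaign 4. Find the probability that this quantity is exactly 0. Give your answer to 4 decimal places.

0.2283

Conditional on each campaign, P(X = 0): 1: 0.0407622; 2: 0.0301974; 3: 0.301194; 4: 0.45.
By total probability, P(X = 0) = 0.33·0.0407622 + 0.1·0.0301974 + 0.3·0.301194 + 0.27·0.45 = 0.22833.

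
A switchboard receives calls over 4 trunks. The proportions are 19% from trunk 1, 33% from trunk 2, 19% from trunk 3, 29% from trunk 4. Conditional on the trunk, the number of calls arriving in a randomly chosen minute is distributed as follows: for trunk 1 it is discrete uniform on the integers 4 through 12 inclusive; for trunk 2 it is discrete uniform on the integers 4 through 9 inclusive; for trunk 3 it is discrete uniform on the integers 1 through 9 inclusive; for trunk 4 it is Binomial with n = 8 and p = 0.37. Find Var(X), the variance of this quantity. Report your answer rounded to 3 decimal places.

7.472

Per component, 1: μ=8, E[X²]=70.6667; 2: μ=6.5, E[X²]=45.1667; 3: μ=5, E[X²]=31.6667; 4: μ=2.96, E[X²]=10.6264.
E[X] = 0.19·8 + 0.33·6.5 + 0.19·5 + 0.29·2.96 = 5.4734.
E[X²] = 0.19·70.6667 + 0.33·45.1667 + 0.19·31.6667 + 0.29·10.6264 = 37.43.
Var(X) = E[X²] − (E[X])² = 37.43 − 29.9581 = 7.47188.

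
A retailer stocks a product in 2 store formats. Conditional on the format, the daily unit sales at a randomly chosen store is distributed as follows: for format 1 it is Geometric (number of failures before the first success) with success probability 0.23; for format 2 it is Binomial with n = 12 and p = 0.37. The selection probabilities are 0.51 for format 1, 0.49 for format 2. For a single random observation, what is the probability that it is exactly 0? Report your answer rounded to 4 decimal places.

0.1192

Conditional on each format, P(X = 0): 1: 0.23; 2: 0.00390919.
By total probability, P(X = 0) = 0.51·0.23 + 0.49·0.00390919 = 0.119216.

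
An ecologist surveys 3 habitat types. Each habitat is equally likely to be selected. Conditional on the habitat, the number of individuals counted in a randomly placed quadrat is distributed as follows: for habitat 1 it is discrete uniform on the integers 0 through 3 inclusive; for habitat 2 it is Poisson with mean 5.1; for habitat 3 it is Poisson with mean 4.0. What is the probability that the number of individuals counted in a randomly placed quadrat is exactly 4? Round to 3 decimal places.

Conditional on each habitat, P(X = 4): 1: 0; 2: 0.171857; 3: 0.195367.
By total probability, P(X = 4) = 0.333333·0 + 0.333333·0.171857 + 0.333333·0.195367 = 0.122408.

0.122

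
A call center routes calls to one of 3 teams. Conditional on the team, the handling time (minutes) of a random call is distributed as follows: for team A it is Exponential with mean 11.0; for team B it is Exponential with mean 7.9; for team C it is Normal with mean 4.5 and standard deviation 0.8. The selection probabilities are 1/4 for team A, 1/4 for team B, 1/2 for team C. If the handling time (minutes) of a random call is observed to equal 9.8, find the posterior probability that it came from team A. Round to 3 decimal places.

0.505

Likelihoods f(9.8 | ·): A: 0.0372984; B: 0.0366124; C: 1.46924e-10.
Posterior ∝ prior × likelihood. Numerator for A: 0.25·0.0372984 = 0.0093246.
Normalizing constant: 0.25·0.0372984 + 0.25·0.0366124 + 0.5·1.46924e-10 = 0.0184777.
P(A | observation) = 0.0093246 / 0.0184777 = 0.504641.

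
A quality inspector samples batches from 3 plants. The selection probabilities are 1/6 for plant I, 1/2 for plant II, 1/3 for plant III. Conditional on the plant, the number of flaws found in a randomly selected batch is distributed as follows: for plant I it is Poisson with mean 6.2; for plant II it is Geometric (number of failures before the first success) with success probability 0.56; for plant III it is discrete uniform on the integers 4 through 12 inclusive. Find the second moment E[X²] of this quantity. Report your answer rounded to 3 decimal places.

32.006

For each component E[X²] = Var + (mean)², giving I: 44.64; II: 2.02041; III: 70.6667.
Overall E[X²] = 0.166667·44.64 + 0.5·2.02041 + 0.333333·70.6667 = 32.0058.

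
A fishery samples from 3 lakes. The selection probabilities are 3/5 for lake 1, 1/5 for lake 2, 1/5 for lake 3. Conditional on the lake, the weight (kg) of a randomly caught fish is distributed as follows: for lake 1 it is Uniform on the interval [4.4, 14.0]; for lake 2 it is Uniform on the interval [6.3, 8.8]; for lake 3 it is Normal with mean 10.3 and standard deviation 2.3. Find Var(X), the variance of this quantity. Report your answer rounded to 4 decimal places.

6.5446

Per component, 1: μ=9.2, E[X²]=92.32; 2: μ=7.55, E[X²]=57.5233; 3: μ=10.3, E[X²]=111.38.
E[X] = 0.6·9.2 + 0.2·7.55 + 0.2·10.3 = 9.09.
E[X²] = 0.6·92.32 + 0.2·57.5233 + 0.2·111.38 = 89.1727.
Var(X) = E[X²] − (E[X])² = 89.1727 − 82.6281 = 6.54457.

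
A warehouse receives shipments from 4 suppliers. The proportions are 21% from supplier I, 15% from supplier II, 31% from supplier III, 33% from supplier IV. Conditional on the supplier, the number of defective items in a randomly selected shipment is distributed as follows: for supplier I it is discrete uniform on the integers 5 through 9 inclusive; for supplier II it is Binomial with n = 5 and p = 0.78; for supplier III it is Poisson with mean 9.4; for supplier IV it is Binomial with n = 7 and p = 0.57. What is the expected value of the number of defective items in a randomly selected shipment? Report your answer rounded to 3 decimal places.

Component means — I: 7; II: 3.9; III: 9.4; IV: 3.99.
E[X] = 0.21·7 + 0.15·3.9 + 0.31·9.4 + 0.33·3.99 = 6.2857.

6.286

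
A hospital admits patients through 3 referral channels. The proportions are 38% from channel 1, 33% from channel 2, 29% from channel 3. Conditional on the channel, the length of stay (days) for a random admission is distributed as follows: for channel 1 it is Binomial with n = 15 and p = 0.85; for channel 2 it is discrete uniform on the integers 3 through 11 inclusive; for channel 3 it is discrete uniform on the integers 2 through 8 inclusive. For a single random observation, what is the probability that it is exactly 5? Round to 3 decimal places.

Conditional on each channel, P(X = 5): 1: 7.68356e-06; 2: 0.111111; 3: 0.142857.
By total probability, P(X = 5) = 0.38·7.68356e-06 + 0.33·0.111111 + 0.29·0.142857 = 0.0780982.

0.078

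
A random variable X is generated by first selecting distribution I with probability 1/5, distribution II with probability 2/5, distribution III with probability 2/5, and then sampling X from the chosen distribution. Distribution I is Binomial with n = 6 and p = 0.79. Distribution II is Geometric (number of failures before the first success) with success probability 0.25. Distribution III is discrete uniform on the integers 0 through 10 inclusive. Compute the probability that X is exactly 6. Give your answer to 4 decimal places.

Conditional on each component, P(X = 6): I: 0.243087; II: 0.0444946; III: 0.0909091.
By total probability, P(X = 6) = 0.2·0.243087 + 0.4·0.0444946 + 0.4·0.0909091 = 0.102779.

0.1028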